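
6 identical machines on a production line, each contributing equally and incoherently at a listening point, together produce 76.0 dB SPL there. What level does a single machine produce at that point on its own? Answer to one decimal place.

6 equal incoherent sources add 10·log₁₀(6) = 7.78 dB over one source.
L_one = 76.0 − 7.78 = 68.2 dB SPL.

68.2 dB SPL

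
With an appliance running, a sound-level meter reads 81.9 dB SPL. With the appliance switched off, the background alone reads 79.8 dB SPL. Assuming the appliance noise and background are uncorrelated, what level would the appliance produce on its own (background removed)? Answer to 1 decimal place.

77.7 dB SPL

Remove the background by subtracting linear intensities:
L_src = 10·log₁₀(10^(81.9/10) − 10^(79.8/10)) = 10·log₁₀(59380000) = 77.7 dB SPL.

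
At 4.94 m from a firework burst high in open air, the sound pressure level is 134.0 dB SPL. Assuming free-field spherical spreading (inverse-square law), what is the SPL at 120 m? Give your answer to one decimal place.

106.3 dB SPL

For a point source in a free field, ΔL = −20·log₁₀(d₂/d₁).
ΔL = −20·log₁₀(120/4.94) = -27.71 dB, so L₂ = 134.0 + (-27.71) = 106.3 dB SPL.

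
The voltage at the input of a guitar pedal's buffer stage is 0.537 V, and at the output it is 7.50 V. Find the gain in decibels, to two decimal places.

For a voltage ratio, dB = 20·log₁₀(V₂/V₁).
20·log₁₀(7.50/0.537) = 20·log₁₀(13.97) = 22.90 dB.

22.90 dB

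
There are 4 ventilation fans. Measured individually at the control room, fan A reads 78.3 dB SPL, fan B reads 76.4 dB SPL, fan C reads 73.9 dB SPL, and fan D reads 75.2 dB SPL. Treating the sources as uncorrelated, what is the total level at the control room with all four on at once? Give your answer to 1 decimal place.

82.3 dB SPL

Uncorrelated sources add in intensity (power), not in dB.
L_total = 10·log₁₀(10^(78.3/10) + 10^(76.4/10) + 10^(73.9/10) + 10^(75.2/10)) = 10·log₁₀(168900000) = 82.3 dB SPL.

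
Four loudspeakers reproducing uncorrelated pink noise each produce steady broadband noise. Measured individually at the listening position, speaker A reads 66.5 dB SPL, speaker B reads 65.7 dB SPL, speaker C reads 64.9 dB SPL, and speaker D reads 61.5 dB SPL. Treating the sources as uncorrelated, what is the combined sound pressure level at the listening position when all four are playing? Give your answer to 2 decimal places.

71.03 dB SPL

Incoherent sources sum as intensities:
L_total = 10·log₁₀(10^(66.5/10) + 10^(65.7/10) + 10^(64.9/10) + 10^(61.5/10)) = 10·log₁₀(12690000) = 71.03 dB SPL.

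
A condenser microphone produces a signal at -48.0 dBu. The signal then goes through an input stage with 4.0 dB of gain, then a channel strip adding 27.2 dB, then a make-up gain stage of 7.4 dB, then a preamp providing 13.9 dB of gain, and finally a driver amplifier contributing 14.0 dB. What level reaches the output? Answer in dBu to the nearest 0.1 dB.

In dB, series stages simply add:
-48.0 + 4.0 + 27.2 + 7.4 + 13.9 + 14.0 = +18.5 dBu.

+18.5 dBu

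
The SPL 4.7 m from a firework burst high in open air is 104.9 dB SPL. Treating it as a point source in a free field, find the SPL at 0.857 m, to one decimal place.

119.7 dB SPL

Inverse-square spreading gives ΔL = −20·log₁₀(d₂/d₁).
ΔL = −20·log₁₀(0.857/4.7) = 14.78 dB, so L₂ = 104.9 + (14.78) = 119.7 dB SPL.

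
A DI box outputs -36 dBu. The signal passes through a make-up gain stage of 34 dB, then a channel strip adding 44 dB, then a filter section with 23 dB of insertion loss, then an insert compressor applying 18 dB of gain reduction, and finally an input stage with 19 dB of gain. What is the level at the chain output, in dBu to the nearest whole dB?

+20 dBu

Cascaded gains and losses add directly in dB.
-36 + 34 + 44 − 23 − 18 + 19 = +20 dBu.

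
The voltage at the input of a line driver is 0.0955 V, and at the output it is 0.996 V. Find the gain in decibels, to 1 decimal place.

20.4 dB

Voltage is an amplitude quantity, so gain = 20·log₁₀(V_out/V_in).
20·log₁₀(0.996/0.0955) = 20·log₁₀(10.43) = 20.4 dB.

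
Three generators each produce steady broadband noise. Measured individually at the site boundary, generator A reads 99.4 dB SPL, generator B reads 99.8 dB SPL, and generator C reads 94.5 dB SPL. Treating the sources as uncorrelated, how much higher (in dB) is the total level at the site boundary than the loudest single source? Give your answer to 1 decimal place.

Add the sources as powers (linear), then convert back to dB:
L_total = 10·log₁₀(10^(99.4/10) + 10^(99.8/10) + 10^(94.5/10)) = 103.24 dB SPL.
Excess over the loudest (99.8 dB): 103.24 − 99.8 = 3.4 dB.

3.4 dB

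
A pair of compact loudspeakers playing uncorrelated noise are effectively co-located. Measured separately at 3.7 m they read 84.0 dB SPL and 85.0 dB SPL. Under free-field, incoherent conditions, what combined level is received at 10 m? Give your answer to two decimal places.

78.90 dB SPL

Combined at 3.7 m: 10·log₁₀(10^(84.0/10)+10^(85.0/10)) = 87.539 dB SPL.
Then apply −20·log₁₀(10/3.7) = -8.636 dB → 78.90 dB SPL.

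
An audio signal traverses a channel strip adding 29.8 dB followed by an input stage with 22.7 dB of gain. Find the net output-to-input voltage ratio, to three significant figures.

Net gain = 29.8 + 22.7 = 52.5 dB.
Voltage ratio = 10^(52.5/20) = 422.

422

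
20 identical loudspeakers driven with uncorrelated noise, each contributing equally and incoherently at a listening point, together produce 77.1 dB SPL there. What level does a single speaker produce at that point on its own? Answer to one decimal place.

64.1 dB SPL

20 equal incoherent sources add 10·log₁₀(20) = 13.01 dB over one source.
L_one = 77.1 − 13.01 = 64.1 dB SPL.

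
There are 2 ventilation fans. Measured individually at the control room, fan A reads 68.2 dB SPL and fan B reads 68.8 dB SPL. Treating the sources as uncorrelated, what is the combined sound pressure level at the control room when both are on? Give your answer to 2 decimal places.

Incoherent sources sum as intensities:
L_total = 10·log₁₀(10^(68.2/10) + 10^(68.8/10)) = 10·log₁₀(14190000) = 71.52 dB SPL.

71.52 dB SPL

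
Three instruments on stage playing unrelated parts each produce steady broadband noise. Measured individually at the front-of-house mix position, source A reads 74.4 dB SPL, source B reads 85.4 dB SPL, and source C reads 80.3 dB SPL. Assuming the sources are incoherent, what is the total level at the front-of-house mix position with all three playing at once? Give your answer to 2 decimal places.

Incoherent sources sum as intensities:
L_total = 10·log₁₀(10^(74.4/10) + 10^(85.4/10) + 10^(80.3/10)) = 10·log₁₀(481400000) = 86.83 dB SPL.

86.83 dB SPL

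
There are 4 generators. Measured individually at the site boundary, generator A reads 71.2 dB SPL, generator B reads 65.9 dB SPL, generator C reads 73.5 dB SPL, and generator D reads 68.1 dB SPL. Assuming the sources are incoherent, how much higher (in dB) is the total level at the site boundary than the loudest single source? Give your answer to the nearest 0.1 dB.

Add the sources as powers (linear), then convert back to dB:
L_total = 10·log₁₀(10^(71.2/10) + 10^(65.9/10) + 10^(73.5/10) + 10^(68.1/10)) = 76.62 dB SPL.
Excess over the loudest (73.5 dB): 76.62 − 73.5 = 3.1 dB.

3.1 dB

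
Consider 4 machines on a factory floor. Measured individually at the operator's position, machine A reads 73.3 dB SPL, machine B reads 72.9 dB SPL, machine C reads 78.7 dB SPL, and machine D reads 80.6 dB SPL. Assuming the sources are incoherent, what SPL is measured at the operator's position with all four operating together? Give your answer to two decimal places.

83.61 dB SPL

Add the sources as powers (linear), then convert back to dB:
L_total = 10·log₁₀(10^(73.3/10) + 10^(72.9/10) + 10^(78.7/10) + 10^(80.6/10)) = 10·log₁₀(229800000) = 83.61 dB SPL.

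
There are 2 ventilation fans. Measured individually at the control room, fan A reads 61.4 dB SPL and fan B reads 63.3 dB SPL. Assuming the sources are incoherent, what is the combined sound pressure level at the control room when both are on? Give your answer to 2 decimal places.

Incoherent sources sum as intensities:
L_total = 10·log₁₀(10^(61.4/10) + 10^(63.3/10)) = 10·log₁₀(3518000) = 65.46 dB SPL.

65.46 dB SPL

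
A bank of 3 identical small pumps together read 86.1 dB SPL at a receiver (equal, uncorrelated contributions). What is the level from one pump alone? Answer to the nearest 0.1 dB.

3 equal incoherent sources add 10·log₁₀(3) = 4.77 dB over one source.
L_one = 86.1 − 4.77 = 81.3 dB SPL.

81.3 dB SPL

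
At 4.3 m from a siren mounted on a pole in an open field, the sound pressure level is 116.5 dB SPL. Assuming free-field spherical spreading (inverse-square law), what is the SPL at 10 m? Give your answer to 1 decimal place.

For a point source in a free field, ΔL = −20·log₁₀(d₂/d₁).
ΔL = −20·log₁₀(10/4.3) = -7.33 dB, so L₂ = 116.5 + (-7.33) = 109.2 dB SPL.

109.2 dB SPL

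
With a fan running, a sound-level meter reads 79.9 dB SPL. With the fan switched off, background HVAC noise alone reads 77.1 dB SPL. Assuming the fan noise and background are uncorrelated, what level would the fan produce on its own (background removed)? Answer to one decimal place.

76.7 dB SPL

Subtract intensities: L_src = 10·log₁₀(10^(L_total/10) − 10^(L_bg/10)).
L_src = 10·log₁₀(10^(79.9/10) − 10^(77.1/10)) = 10·log₁₀(46440000) = 76.7 dB SPL.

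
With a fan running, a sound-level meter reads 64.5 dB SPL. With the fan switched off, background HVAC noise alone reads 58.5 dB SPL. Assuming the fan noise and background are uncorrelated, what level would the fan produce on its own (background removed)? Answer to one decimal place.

Background correction is a power subtraction:
L_src = 10·log₁₀(10^(64.5/10) − 10^(58.5/10)) = 10·log₁₀(2110000) = 63.2 dB SPL.

63.2 dB SPL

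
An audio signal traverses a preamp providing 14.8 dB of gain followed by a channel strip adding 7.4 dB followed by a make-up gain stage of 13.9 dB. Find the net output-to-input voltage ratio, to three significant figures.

63.8

Net gain = 14.8 + 7.4 + 13.9 = 36.1 dB.
Voltage ratio = 10^(36.1/20) = 63.8.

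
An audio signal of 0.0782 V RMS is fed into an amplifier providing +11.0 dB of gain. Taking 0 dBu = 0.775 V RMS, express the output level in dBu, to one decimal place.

-8.9 dBu

Input level: 20·log₁₀(0.0782/0.775) = -19.92 dBu.
Output: -19.92 + 11.0 = -8.9 dBu.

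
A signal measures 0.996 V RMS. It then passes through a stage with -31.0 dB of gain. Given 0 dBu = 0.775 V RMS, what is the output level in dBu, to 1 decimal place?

Input level: 20·log₁₀(0.996/0.775) = 2.18 dBu.
Output: 2.18 − 31.0 = -28.8 dBu.

-28.8 dBu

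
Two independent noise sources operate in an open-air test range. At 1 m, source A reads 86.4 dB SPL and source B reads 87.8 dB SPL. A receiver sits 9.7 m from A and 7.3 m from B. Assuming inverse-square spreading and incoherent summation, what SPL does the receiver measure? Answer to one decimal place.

At the listener: L_A = 86.4 − 20·log₁₀(9.7) = 66.66 dB; L_B = 87.8 − 20·log₁₀(7.3) = 70.53 dB.
Combined: 10·log₁₀(10^(66.66/10)+10^(70.53/10)) = 72.0 dB SPL.

72.0 dB SPL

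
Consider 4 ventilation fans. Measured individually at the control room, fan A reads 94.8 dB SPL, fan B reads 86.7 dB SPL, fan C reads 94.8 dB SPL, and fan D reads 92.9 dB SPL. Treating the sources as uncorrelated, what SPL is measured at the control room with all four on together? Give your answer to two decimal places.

Add the sources as powers (linear), then convert back to dB:
L_total = 10·log₁₀(10^(94.8/10) + 10^(86.7/10) + 10^(94.8/10) + 10^(92.9/10)) = 10·log₁₀(8457000000) = 99.27 dB SPL.

99.27 dB SPL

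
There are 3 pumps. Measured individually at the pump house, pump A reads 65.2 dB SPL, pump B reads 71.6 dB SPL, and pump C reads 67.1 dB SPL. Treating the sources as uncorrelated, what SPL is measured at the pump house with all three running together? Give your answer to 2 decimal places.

73.60 dB SPL

Uncorrelated sources add in intensity (power), not in dB.
L_total = 10·log₁₀(10^(65.2/10) + 10^(71.6/10) + 10^(67.1/10)) = 10·log₁₀(22890000) = 73.60 dB SPL.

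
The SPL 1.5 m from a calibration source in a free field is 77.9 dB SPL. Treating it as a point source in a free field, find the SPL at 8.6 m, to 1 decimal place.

62.7 dB SPL

Inverse-square spreading gives ΔL = −20·log₁₀(d₂/d₁).
ΔL = −20·log₁₀(8.6/1.5) = -15.17 dB, so L₂ = 77.9 + (-15.17) = 62.7 dB SPL.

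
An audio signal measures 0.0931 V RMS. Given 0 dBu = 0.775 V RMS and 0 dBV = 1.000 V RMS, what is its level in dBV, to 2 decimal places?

dBV = 20·log₁₀(V / 1.000 V).
20·log₁₀(0.0931/1.000) = -20.62 dBV.

-20.62 dBV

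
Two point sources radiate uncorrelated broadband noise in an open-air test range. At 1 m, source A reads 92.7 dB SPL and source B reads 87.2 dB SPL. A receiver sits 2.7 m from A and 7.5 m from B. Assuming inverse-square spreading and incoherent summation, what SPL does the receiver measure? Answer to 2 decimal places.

At the listener: L_A = 92.7 − 20·log₁₀(2.7) = 84.073 dB; L_B = 87.2 − 20·log₁₀(7.5) = 69.699 dB.
Combined: 10·log₁₀(10^(84.073/10)+10^(69.699/10)) = 84.23 dB SPL.

84.23 dB SPL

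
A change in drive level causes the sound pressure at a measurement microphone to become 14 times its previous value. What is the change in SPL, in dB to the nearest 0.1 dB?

Sound pressure is an amplitude quantity: ΔL = 20·log₁₀(p₂/p₁).
20·log₁₀(14) = 22.9 dB.

22.9 dB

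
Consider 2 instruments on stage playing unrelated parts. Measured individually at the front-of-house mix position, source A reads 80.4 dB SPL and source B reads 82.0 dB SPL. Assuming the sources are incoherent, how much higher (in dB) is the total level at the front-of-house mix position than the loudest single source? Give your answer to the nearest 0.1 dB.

2.3 dB

Incoherent sources sum as intensities:
L_total = 10·log₁₀(10^(80.4/10) + 10^(82.0/10)) = 84.28 dB SPL.
Excess over the loudest (82.0 dB): 84.28 − 82.0 = 2.3 dB.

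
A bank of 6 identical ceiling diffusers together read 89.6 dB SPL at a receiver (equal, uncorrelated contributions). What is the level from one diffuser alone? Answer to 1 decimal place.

81.8 dB SPL

6 equal incoherent sources add 10·log₁₀(6) = 7.78 dB over one source.
L_one = 89.6 − 7.78 = 81.8 dB SPL.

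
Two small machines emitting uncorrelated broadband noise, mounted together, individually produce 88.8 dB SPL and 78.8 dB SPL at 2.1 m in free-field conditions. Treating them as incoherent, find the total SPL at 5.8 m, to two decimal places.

Combined at 2.1 m: 10·log₁₀(10^(88.8/10)+10^(78.8/10)) = 89.214 dB SPL.
Then apply −20·log₁₀(5.8/2.1) = -8.824 dB → 80.39 dB SPL.

80.39 dB SPL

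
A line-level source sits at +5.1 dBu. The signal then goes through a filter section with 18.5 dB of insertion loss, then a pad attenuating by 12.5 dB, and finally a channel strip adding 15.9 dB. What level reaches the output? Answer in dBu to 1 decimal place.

In dB, series stages simply add:
+5.1 − 18.5 − 12.5 + 15.9 = -10.0 dBu.

-10.0 dBu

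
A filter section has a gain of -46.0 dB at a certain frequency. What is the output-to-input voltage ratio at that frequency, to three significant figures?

0.00501

Voltage ratio = 10^(dB/20).
10^(-46.0/20) = 10^(-2.300) = 0.00501.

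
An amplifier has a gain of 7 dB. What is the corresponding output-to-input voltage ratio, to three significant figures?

2.24

Voltage ratio = 10^(dB/20).
10^(7/20) = 10^(0.3500) = 2.24.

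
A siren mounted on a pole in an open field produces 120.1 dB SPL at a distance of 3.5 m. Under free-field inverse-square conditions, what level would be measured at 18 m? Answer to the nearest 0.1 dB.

For a point source in a free field, ΔL = −20·log₁₀(d₂/d₁).
ΔL = −20·log₁₀(18/3.5) = -14.22 dB, so L₂ = 120.1 + (-14.22) = 105.9 dB SPL.

105.9 dB SPL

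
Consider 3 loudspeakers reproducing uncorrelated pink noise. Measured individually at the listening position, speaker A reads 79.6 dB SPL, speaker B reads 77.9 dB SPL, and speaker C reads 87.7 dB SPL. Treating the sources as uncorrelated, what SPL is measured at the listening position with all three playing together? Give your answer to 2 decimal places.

Incoherent sources sum as intensities:
L_total = 10·log₁₀(10^(79.6/10) + 10^(77.9/10) + 10^(87.7/10)) = 10·log₁₀(741700000) = 88.70 dB SPL.

88.70 dB SPL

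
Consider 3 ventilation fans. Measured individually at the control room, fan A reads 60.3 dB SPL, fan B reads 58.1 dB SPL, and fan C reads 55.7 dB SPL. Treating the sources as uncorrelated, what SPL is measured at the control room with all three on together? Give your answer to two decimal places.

Add the sources as powers (linear), then convert back to dB:
L_total = 10·log₁₀(10^(60.3/10) + 10^(58.1/10) + 10^(55.7/10)) = 10·log₁₀(2089000) = 63.20 dB SPL.

63.20 dB SPL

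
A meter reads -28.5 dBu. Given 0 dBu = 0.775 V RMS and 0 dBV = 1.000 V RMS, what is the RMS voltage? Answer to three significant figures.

V = 0.775 V × 10^(-28.5/20).
= 0.775 × 0.03758 = 0.0291 V.

0.0291 V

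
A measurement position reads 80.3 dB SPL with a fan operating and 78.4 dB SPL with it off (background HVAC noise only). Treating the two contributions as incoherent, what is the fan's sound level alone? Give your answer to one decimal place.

Subtract intensities: L_src = 10·log₁₀(10^(L_total/10) − 10^(L_bg/10)).
L_src = 10·log₁₀(10^(80.3/10) − 10^(78.4/10)) = 10·log₁₀(37970000) = 75.8 dB SPL.

75.8 dB SPL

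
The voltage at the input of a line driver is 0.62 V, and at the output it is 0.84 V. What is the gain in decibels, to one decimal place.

Voltage is an amplitude quantity, so gain = 20·log₁₀(V_out/V_in).
20·log₁₀(0.84/0.62) = 20·log₁₀(1.355) = 2.6 dB.

2.6 dB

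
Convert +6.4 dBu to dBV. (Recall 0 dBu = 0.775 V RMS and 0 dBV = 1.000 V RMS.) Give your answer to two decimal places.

The offset between the scales is 20·log₁₀(0.775/1.000) = −2.214 dB.
So dBV = +6.4 − 2.214 = +4.19 dBV.

+4.19 dBV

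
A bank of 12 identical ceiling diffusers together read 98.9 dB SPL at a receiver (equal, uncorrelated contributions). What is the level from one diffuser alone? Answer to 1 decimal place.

88.1 dB SPL

12 equal incoherent sources add 10·log₁₀(12) = 10.79 dB over one source.
L_one = 98.9 − 10.79 = 88.1 dB SPL.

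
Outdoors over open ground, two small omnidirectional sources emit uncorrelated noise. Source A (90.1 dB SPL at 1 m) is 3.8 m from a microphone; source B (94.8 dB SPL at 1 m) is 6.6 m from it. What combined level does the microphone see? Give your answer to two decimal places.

81.47 dB SPL

At the listener: L_A = 90.1 − 20·log₁₀(3.8) = 78.504 dB; L_B = 94.8 − 20·log₁₀(6.6) = 78.409 dB.
Combined: 10·log₁₀(10^(78.504/10)+10^(78.409/10)) = 81.47 dB SPL.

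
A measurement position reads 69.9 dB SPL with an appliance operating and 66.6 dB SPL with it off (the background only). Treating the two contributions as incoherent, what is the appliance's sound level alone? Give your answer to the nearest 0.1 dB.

67.2 dB SPL

Subtract intensities: L_src = 10·log₁₀(10^(L_total/10) − 10^(L_bg/10)).
L_src = 10·log₁₀(10^(69.9/10) − 10^(66.6/10)) = 10·log₁₀(5201000) = 67.2 dB SPL.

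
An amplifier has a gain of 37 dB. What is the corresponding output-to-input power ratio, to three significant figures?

Power ratio = 10^(dB/10).
10^(37/10) = 10^(3.700) = 5010.

5010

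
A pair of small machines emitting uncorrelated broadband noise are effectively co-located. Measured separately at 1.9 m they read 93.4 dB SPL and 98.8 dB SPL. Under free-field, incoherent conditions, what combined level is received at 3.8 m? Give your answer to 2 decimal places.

93.88 dB SPL

Combined at 1.9 m: 10·log₁₀(10^(93.4/10)+10^(98.8/10)) = 99.901 dB SPL.
Then apply −20·log₁₀(3.8/1.9) = -6.021 dB → 93.88 dB SPL.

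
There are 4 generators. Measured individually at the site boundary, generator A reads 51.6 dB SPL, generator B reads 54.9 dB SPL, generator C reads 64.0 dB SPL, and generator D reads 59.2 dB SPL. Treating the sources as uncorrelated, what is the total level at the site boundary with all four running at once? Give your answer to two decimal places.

Add the sources as powers (linear), then convert back to dB:
L_total = 10·log₁₀(10^(51.6/10) + 10^(54.9/10) + 10^(64.0/10) + 10^(59.2/10)) = 10·log₁₀(3797000) = 65.79 dB SPL.

65.79 dB SPL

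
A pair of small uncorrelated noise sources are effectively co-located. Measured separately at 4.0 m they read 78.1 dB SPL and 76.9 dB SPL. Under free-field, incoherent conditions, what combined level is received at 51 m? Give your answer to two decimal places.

58.44 dB SPL

Combined at 4.0 m: 10·log₁₀(10^(78.1/10)+10^(76.9/10)) = 80.552 dB SPL.
Then apply −20·log₁₀(51/4.0) = -22.110 dB → 58.44 dB SPL.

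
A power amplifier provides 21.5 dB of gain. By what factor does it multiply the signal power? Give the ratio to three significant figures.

Power ratio = 10^(dB/10).
10^(21.5/10) = 10^(2.150) = 141.

141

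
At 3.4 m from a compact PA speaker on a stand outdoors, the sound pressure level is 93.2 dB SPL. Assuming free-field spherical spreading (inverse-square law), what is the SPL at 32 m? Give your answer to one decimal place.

Inverse-square spreading gives ΔL = −20·log₁₀(d₂/d₁).
ΔL = −20·log₁₀(32/3.4) = -19.47 dB, so L₂ = 93.2 + (-19.47) = 73.7 dB SPL.

73.7 dB SPL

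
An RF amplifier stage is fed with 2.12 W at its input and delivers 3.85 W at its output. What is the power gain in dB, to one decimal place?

2.6 dB

Power ratio → dB uses the 10·log₁₀ form:
10·log₁₀(3.85/2.12) = 10·log₁₀(1.816) = 2.6 dB.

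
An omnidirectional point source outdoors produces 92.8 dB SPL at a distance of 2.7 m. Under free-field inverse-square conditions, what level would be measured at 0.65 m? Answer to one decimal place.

For a point source in a free field, ΔL = −20·log₁₀(d₂/d₁).
ΔL = −20·log₁₀(0.65/2.7) = 12.37 dB, so L₂ = 92.8 + (12.37) = 105.2 dB SPL.

105.2 dB SPL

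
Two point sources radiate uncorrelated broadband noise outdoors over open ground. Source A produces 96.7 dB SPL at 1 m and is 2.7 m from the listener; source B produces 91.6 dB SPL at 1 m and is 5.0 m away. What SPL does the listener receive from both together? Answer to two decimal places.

At the listener: L_A = 96.7 − 20·log₁₀(2.7) = 88.073 dB; L_B = 91.6 − 20·log₁₀(5.0) = 77.621 dB.
Combined: 10·log₁₀(10^(88.073/10)+10^(77.621/10)) = 88.45 dB SPL.

88.45 dB SPL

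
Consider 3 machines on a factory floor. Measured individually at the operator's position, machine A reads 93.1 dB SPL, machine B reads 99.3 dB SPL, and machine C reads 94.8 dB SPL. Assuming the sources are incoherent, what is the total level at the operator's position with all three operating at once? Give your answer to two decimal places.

101.33 dB SPL

Incoherent sources sum as intensities:
L_total = 10·log₁₀(10^(93.1/10) + 10^(99.3/10) + 10^(94.8/10)) = 10·log₁₀(13573000000) = 101.33 dB SPL.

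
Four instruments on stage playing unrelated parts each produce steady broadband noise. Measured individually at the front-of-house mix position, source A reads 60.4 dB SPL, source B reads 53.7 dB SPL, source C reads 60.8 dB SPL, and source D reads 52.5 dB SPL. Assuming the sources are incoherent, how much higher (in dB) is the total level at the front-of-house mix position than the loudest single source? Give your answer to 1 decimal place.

Add the sources as powers (linear), then convert back to dB:
L_total = 10·log₁₀(10^(60.4/10) + 10^(53.7/10) + 10^(60.8/10) + 10^(52.5/10)) = 64.33 dB SPL.
Excess over the loudest (60.8 dB): 64.33 − 60.8 = 3.5 dB.

3.5 dB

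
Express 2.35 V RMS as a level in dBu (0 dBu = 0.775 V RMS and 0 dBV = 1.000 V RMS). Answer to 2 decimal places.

dBu = 20·log₁₀(V / 0.775 V).
20·log₁₀(2.35/0.775) = +9.64 dBu.

+9.64 dBu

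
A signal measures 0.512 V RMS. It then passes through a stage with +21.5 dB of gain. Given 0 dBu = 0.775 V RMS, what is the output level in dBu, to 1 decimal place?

Input level: 20·log₁₀(0.512/0.775) = -3.60 dBu.
Output: -3.60 + 21.5 = +17.9 dBu.

+17.9 dBu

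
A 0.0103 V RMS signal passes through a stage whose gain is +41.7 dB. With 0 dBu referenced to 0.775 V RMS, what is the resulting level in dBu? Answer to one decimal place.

Input level: 20·log₁₀(0.0103/0.775) = -37.53 dBu.
Output: -37.53 + 41.7 = +4.2 dBu.

+4.2 dBu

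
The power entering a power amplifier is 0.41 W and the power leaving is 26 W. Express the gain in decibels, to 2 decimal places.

18.02 dB

Power ratio → dB uses the 10·log₁₀ form:
10·log₁₀(26/0.41) = 10·log₁₀(63.41) = 18.02 dB.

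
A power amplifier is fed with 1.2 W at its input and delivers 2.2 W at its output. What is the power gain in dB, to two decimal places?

For a power ratio, dB = 10·log₁₀(P₂/P₁).
10·log₁₀(2.2/1.2) = 10·log₁₀(1.833) = 2.63 dB.

2.63 dB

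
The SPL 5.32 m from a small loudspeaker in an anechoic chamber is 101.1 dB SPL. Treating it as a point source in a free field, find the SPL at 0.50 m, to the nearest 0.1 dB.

Free-field point source: level drops by 20·log₁₀ of the distance ratio.
ΔL = −20·log₁₀(0.50/5.32) = 20.54 dB, so L₂ = 101.1 + (20.54) = 121.6 dB SPL.

121.6 dB SPL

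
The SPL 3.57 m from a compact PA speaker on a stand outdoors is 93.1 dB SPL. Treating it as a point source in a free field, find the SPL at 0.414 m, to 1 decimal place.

Inverse-square spreading gives ΔL = −20·log₁₀(d₂/d₁).
ΔL = −20·log₁₀(0.414/3.57) = 18.71 dB, so L₂ = 93.1 + (18.71) = 111.8 dB SPL.

111.8 dB SPL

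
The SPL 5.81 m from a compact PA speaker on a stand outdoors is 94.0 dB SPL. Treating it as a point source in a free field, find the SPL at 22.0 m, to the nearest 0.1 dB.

Inverse-square spreading gives ΔL = −20·log₁₀(d₂/d₁).
ΔL = −20·log₁₀(22.0/5.81) = -11.56 dB, so L₂ = 94.0 + (-11.56) = 82.4 dB SPL.

82.4 dB SPL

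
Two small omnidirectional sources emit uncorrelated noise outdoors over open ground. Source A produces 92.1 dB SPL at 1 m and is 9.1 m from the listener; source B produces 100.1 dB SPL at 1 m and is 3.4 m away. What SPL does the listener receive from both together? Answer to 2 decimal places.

At the listener: L_A = 92.1 − 20·log₁₀(9.1) = 72.919 dB; L_B = 100.1 − 20·log₁₀(3.4) = 89.470 dB.
Combined: 10·log₁₀(10^(72.919/10)+10^(89.470/10)) = 89.57 dB SPL.

89.57 dB SPL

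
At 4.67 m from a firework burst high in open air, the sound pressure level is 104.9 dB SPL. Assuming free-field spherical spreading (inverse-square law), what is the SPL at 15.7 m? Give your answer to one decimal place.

Inverse-square spreading gives ΔL = −20·log₁₀(d₂/d₁).
ΔL = −20·log₁₀(15.7/4.67) = -10.53 dB, so L₂ = 104.9 + (-10.53) = 94.4 dB SPL.

94.4 dB SPL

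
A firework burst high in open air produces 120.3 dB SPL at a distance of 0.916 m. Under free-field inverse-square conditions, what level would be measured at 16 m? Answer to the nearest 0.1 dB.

95.5 dB SPL

Inverse-square spreading gives ΔL = −20·log₁₀(d₂/d₁).
ΔL = −20·log₁₀(16/0.916) = -24.84 dB, so L₂ = 120.3 + (-24.84) = 95.5 dB SPL.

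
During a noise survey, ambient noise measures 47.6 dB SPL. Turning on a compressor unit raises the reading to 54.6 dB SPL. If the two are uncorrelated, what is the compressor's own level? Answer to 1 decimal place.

53.6 dB SPL

Remove the background by subtracting linear intensities:
L_src = 10·log₁₀(10^(54.6/10) − 10^(47.6/10)) = 10·log₁₀(230900) = 53.6 dB SPL.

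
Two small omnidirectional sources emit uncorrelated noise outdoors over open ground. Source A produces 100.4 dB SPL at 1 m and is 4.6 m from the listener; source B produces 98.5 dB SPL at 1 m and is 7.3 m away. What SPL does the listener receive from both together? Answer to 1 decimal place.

88.1 dB SPL

At the listener: L_A = 100.4 − 20·log₁₀(4.6) = 87.14 dB; L_B = 98.5 − 20·log₁₀(7.3) = 81.23 dB.
Combined: 10·log₁₀(10^(87.14/10)+10^(81.23/10)) = 88.1 dB SPL.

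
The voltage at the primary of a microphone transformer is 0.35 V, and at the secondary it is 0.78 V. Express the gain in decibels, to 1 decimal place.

7.0 dB

Voltage is an amplitude quantity, so gain = 20·log₁₀(V_out/V_in).
20·log₁₀(0.78/0.35) = 20·log₁₀(2.229) = 7.0 dB.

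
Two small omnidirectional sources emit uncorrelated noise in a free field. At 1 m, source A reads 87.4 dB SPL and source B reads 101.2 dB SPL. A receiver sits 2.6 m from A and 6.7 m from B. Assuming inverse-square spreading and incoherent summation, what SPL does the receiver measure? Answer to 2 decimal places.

85.74 dB SPL

At the listener: L_A = 87.4 − 20·log₁₀(2.6) = 79.101 dB; L_B = 101.2 − 20·log₁₀(6.7) = 84.679 dB.
Combined: 10·log₁₀(10^(79.101/10)+10^(84.679/10)) = 85.74 dB SPL.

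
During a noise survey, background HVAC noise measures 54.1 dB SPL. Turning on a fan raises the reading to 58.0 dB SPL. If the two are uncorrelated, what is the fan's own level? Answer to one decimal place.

55.7 dB SPL

Subtract intensities: L_src = 10·log₁₀(10^(L_total/10) − 10^(L_bg/10)).
L_src = 10·log₁₀(10^(58.0/10) − 10^(54.1/10)) = 10·log₁₀(373900) = 55.7 dB SPL.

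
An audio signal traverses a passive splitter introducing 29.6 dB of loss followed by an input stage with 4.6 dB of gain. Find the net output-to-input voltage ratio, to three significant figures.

0.0562

Net gain = (−29.6) + 4.6 = -25.0 dB.
Voltage ratio = 10^(-25.0/20) = 0.0562.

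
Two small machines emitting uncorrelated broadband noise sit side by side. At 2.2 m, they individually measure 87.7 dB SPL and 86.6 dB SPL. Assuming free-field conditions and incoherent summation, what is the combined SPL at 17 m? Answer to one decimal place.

Combined at 2.2 m: 10·log₁₀(10^(87.7/10)+10^(86.6/10)) = 90.20 dB SPL.
Then apply −20·log₁₀(17/2.2) = -17.76 dB → 72.4 dB SPL.

72.4 dB SPL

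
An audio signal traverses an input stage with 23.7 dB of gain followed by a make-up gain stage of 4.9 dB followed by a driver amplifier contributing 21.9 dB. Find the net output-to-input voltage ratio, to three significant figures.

335

Net gain = 23.7 + 4.9 + 21.9 = 50.5 dB.
Voltage ratio = 10^(50.5/20) = 335.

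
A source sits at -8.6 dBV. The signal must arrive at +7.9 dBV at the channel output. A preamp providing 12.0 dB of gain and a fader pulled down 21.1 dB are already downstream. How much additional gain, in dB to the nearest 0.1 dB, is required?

The required make-up gain is the shortfall in the dB sum.
G = +7.9 − (-8.6) − 12.0 + 21.1 = 25.6 dB.

25.6 dB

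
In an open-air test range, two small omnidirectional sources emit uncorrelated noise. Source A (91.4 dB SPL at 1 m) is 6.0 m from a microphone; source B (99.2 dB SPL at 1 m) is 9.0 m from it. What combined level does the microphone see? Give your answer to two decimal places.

At the listener: L_A = 91.4 − 20·log₁₀(6.0) = 75.837 dB; L_B = 99.2 − 20·log₁₀(9.0) = 80.115 dB.
Combined: 10·log₁₀(10^(75.837/10)+10^(80.115/10)) = 81.49 dB SPL.

81.49 dB SPL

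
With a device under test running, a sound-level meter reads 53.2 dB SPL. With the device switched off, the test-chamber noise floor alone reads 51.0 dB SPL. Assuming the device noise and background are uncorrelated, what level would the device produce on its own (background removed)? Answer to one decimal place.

49.2 dB SPL

Remove the background by subtracting linear intensities:
L_src = 10·log₁₀(10^(53.2/10) − 10^(51.0/10)) = 10·log₁₀(83040) = 49.2 dB SPL.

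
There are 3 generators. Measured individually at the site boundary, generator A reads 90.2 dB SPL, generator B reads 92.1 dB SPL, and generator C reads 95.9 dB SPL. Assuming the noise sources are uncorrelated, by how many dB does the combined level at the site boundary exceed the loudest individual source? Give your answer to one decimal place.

2.3 dB

Uncorrelated sources add in intensity (power), not in dB.
L_total = 10·log₁₀(10^(90.2/10) + 10^(92.1/10) + 10^(95.9/10)) = 98.17 dB SPL.
Excess over the loudest (95.9 dB): 98.17 − 95.9 = 2.3 dB.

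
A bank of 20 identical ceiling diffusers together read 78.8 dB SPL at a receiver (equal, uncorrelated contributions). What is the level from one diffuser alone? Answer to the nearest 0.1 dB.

20 equal incoherent sources add 10·log₁₀(20) = 13.01 dB over one source.
L_one = 78.8 − 13.01 = 65.8 dB SPL.

65.8 dB SPL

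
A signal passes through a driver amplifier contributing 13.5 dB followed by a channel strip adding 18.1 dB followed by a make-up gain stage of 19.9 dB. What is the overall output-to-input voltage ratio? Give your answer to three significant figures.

Net gain = 13.5 + 18.1 + 19.9 = 51.5 dB.
Voltage ratio = 10^(51.5/20) = 376.

376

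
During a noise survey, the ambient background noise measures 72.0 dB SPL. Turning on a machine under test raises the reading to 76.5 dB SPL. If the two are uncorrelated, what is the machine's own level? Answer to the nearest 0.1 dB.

74.6 dB SPL

Remove the background by subtracting linear intensities:
L_src = 10·log₁₀(10^(76.5/10) − 10^(72.0/10)) = 10·log₁₀(28820000) = 74.6 dB SPL.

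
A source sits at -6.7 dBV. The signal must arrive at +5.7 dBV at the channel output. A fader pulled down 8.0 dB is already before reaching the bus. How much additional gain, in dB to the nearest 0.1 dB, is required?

20.4 dB

The required make-up gain is the shortfall in the dB sum.
G = +5.7 − (-6.7) + 8.0 = 20.4 dB.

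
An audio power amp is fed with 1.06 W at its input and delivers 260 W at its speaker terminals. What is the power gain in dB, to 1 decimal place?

For a power ratio, dB = 10·log₁₀(P₂/P₁).
10·log₁₀(260/1.06) = 10·log₁₀(245.3) = 23.9 dB.

23.9 dB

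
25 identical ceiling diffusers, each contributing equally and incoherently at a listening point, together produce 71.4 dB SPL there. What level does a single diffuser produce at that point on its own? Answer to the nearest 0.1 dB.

25 equal incoherent sources add 10·log₁₀(25) = 13.98 dB over one source.
L_one = 71.4 − 13.98 = 57.4 dB SPL.

57.4 dB SPL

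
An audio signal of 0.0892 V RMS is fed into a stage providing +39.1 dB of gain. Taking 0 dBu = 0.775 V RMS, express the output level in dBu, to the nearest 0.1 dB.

+20.3 dBu

Input level: 20·log₁₀(0.0892/0.775) = -18.78 dBu.
Output: -18.78 + 39.1 = +20.3 dBu.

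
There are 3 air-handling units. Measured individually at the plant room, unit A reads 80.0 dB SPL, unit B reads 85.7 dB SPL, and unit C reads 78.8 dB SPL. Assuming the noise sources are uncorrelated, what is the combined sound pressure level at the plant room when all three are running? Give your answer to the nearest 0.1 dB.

Uncorrelated sources add in intensity (power), not in dB.
L_total = 10·log₁₀(10^(80.0/10) + 10^(85.7/10) + 10^(78.8/10)) = 10·log₁₀(547400000) = 87.4 dB SPL.

87.4 dB SPL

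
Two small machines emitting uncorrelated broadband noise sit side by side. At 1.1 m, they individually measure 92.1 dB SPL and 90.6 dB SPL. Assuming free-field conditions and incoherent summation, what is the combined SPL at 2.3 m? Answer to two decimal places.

Combined at 1.1 m: 10·log₁₀(10^(92.1/10)+10^(90.6/10)) = 94.425 dB SPL.
Then apply −20·log₁₀(2.3/1.1) = -6.407 dB → 88.02 dB SPL.

88.02 dB SPL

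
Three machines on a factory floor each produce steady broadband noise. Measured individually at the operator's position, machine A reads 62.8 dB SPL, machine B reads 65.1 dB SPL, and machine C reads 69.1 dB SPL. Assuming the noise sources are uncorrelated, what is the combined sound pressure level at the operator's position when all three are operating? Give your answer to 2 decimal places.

Uncorrelated sources add in intensity (power), not in dB.
L_total = 10·log₁₀(10^(62.8/10) + 10^(65.1/10) + 10^(69.1/10)) = 10·log₁₀(13270000) = 71.23 dB SPL.

71.23 dB SPL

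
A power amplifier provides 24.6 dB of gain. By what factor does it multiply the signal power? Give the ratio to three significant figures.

Power ratio = 10^(dB/10).
10^(24.6/10) = 10^(2.460) = 288.

288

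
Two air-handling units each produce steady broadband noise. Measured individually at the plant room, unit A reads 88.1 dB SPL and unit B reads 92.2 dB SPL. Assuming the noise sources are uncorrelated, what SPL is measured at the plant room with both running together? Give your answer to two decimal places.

Incoherent sources sum as intensities:
L_total = 10·log₁₀(10^(88.1/10) + 10^(92.2/10)) = 10·log₁₀(2305000000) = 93.63 dB SPL.

93.63 dB SPL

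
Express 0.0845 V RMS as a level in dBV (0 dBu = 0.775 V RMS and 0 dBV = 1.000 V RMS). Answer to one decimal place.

-21.5 dBV

dBV = 20·log₁₀(V / 1.000 V).
20·log₁₀(0.0845/1.000) = -21.5 dBV.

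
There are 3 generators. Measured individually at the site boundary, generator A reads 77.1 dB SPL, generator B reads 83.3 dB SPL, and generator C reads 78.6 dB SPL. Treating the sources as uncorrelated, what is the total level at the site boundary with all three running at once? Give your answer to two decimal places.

Add the sources as powers (linear), then convert back to dB:
L_total = 10·log₁₀(10^(77.1/10) + 10^(83.3/10) + 10^(78.6/10)) = 10·log₁₀(337500000) = 85.28 dB SPL.

85.28 dB SPL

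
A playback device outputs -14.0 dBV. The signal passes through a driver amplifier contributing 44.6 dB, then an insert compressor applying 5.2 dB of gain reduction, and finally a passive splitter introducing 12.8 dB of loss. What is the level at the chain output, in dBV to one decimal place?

In dB, series stages simply add:
-14.0 + 44.6 − 5.2 − 12.8 = +12.6 dBV.

+12.6 dBV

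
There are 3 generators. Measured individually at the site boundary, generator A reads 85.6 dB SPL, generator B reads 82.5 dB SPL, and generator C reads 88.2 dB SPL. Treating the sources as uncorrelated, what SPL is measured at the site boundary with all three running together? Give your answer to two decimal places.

90.80 dB SPL

Add the sources as powers (linear), then convert back to dB:
L_total = 10·log₁₀(10^(85.6/10) + 10^(82.5/10) + 10^(88.2/10)) = 10·log₁₀(1202000000) = 90.80 dB SPL.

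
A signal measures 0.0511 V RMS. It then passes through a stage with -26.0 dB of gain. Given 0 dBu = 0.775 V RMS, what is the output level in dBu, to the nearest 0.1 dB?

Input level: 20·log₁₀(0.0511/0.775) = -23.62 dBu.
Output: -23.62 − 26.0 = -49.6 dBu.

-49.6 dBu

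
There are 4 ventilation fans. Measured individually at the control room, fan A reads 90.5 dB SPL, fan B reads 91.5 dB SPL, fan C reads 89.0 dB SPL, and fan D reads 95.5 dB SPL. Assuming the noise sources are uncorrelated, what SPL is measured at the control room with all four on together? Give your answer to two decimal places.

98.37 dB SPL

Uncorrelated sources add in intensity (power), not in dB.
L_total = 10·log₁₀(10^(90.5/10) + 10^(91.5/10) + 10^(89.0/10) + 10^(95.5/10)) = 10·log₁₀(6877000000) = 98.37 dB SPL.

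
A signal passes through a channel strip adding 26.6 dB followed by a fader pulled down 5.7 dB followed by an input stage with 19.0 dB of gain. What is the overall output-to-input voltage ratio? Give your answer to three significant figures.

98.9

Net gain = 26.6 + (−5.7) + 19.0 = 39.9 dB.
Voltage ratio = 10^(39.9/20) = 98.9.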